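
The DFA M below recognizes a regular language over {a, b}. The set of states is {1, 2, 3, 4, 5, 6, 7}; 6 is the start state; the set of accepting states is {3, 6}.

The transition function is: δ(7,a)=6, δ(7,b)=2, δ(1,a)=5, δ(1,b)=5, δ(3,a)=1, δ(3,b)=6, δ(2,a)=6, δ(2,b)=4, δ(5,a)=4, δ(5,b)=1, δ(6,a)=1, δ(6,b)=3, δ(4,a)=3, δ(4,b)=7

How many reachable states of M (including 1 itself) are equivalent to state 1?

1

Every state is reachable, so we keep all 7.
P0 = {3,6} | {1,2,4,5,7}.
Refine {1,2,4,5,7} on symbol a: members go to different blocks, giving {2,4,7} and {1,5}.
On input a, block {1,5} splits into {1} and {5}.
Stable partition: {3,6} | {2,4,7} | {1} | {5} — 4 equivalence classes.
State 1 belongs to the block {1}, which has 1 states.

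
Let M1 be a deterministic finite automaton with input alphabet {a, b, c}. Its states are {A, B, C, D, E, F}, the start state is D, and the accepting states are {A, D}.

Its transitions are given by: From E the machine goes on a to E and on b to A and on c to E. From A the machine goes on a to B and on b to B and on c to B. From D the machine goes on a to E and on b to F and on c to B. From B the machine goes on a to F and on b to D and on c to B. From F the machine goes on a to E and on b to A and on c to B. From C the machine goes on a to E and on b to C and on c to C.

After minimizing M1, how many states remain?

2

Reachable states from the start: {A,B,D,E,F}. Unreachable: {C} — drop them.
Start with accepting vs non-accepting: {A,D} | {B,E,F}.
The partition is now stable with 2 blocks: {A,D} | {B,E,F}.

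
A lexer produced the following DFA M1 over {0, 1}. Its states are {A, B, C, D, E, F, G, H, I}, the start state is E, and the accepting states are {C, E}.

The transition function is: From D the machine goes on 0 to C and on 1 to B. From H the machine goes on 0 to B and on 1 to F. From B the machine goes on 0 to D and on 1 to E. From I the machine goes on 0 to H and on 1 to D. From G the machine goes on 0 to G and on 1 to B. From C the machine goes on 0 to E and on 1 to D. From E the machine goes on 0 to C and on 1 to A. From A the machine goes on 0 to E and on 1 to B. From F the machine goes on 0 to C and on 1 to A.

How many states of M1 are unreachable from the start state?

4

No path from E leads to F, G, H, I; the other 5 states are all reachable.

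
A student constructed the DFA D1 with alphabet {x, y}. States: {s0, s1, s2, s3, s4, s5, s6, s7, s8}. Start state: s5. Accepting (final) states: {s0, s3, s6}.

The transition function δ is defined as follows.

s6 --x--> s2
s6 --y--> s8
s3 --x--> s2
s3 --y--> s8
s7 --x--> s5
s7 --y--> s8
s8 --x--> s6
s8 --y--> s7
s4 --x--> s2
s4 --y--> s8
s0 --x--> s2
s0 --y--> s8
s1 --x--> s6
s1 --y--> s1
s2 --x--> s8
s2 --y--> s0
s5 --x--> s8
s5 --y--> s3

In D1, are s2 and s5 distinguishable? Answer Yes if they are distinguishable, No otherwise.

First remove the unreachable states {s1,s4}; 7 states remain.
P0 = {s0,s3,s6} | {s2,s5,s7,s8}.
Split {s2,s5,s7,s8} by δ(·,x) → {s2,s5,s7} and {s8}.
Split {s2,s5,s7} by δ(·,x) → {s2,s5} and {s7}.
Stable partition: {s0,s3,s6} | {s2,s5} | {s8} | {s7} — 4 equivalence classes.
s2 and s5 lie in the same block of the stable partition, so they are equivalent — no string distinguishes them.

No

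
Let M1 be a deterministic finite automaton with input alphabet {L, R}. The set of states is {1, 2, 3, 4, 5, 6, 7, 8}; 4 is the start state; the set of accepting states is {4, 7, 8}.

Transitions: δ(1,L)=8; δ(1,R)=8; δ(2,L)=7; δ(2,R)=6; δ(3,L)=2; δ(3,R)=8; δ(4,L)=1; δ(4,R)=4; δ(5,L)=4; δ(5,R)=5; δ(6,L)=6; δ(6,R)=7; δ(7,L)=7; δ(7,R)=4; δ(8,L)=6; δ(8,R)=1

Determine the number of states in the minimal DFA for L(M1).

5

Reachable states from the start: {1,4,6,7,8}. Unreachable: {2,3,5} — drop them.
Start with accepting vs non-accepting: {4,7,8} | {1,6}.
Refine {4,7,8} on symbol L: members go to different blocks, giving {4,8} and {7}.
Refine {4,8} on symbol R: members go to different blocks, giving {4} and {8}.
Split {1,6} by δ(·,L) → {1} and {6}.
The partition is now stable with 5 blocks: {4} | {1} | {7} | {8} | {6}.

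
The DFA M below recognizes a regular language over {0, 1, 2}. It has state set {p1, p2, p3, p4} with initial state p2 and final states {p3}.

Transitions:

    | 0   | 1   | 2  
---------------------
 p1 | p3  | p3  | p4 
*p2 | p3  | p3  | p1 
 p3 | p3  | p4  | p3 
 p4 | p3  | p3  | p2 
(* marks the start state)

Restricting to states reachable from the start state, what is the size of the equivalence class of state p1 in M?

3

Every state is reachable, so we keep all 4.
Initial partition by acceptance: {p3} | {p1,p2,p4}.
The partition is now stable with 2 blocks: {p3} | {p1,p2,p4}.
State p1 belongs to the block {p1,p2,p4}, which has 3 states.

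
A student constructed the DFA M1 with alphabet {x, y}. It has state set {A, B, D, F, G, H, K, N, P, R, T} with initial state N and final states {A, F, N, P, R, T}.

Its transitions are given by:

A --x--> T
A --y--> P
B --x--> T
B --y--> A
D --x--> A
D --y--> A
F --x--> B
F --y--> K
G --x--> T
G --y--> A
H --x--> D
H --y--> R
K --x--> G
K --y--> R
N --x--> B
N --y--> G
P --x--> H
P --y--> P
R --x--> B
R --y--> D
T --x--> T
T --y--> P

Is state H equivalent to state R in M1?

States {F,K} cannot be reached from the start state, so discard them.
Initial partition by acceptance: {A,N,P,R,T} | {B,D,G,H}.
Split {A,N,P,R,T} by δ(·,x) → {N,P,R} and {A,T}.
On input y, block {N,P,R} splits into {N,R} and {P}.
Split {B,D,G,H} by δ(·,x) → {B,D,G} and {H}.
The partition is now stable with 5 blocks: {N,R} | {B,D,G} | {A,T} | {P} | {H}.
H and R end up in different blocks, so they are distinguishable. For instance, the string 'ε' is accepted from only R.

No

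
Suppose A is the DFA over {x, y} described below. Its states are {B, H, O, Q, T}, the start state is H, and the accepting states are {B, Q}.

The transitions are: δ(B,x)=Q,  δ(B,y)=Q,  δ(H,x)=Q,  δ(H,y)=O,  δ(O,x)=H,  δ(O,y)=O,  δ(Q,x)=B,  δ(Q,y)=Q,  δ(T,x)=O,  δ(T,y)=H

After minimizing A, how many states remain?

Reachable states from the start: {B,H,O,Q}. Unreachable: {T} — drop them.
Start with accepting vs non-accepting: {B,Q} | {H,O}.
On input x, block {H,O} splits into {O} and {H}.
The partition is now stable with 3 blocks: {B,Q} | {O} | {H}.

3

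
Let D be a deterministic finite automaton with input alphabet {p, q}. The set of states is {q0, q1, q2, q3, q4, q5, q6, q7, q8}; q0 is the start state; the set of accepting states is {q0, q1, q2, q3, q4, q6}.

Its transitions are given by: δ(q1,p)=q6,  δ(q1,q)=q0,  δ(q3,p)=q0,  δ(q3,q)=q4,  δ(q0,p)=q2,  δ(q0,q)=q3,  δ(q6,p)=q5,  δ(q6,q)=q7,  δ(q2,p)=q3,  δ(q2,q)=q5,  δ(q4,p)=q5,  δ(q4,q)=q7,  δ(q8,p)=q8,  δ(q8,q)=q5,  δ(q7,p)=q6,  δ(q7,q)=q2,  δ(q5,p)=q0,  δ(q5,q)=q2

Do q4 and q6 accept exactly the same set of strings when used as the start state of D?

Yes

First remove the unreachable states {q1,q8}; 7 states remain.
Start with accepting vs non-accepting: {q0,q2,q3,q4,q6} | {q5,q7}.
Refine {q0,q2,q3,q4,q6} on symbol p: members go to different blocks, giving {q0,q2,q3} and {q4,q6}.
Refine {q0,q2,q3} on symbol q: members go to different blocks, giving {q0} and {q2} and {q3}.
Split {q5,q7} by δ(·,p) → {q5} and {q7}.
Stable partition: {q0} | {q5} | {q4,q6} | {q2} | {q3} | {q7} — 6 equivalence classes.
q4 and q6 lie in the same block of the stable partition, so they are equivalent — no string distinguishes them.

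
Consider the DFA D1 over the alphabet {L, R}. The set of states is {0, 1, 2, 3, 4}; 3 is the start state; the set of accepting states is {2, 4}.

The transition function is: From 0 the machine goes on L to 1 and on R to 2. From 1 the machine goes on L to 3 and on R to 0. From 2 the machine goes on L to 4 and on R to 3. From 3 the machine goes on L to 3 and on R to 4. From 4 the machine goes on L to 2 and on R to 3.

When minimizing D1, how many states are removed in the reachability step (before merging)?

2

No path from 3 leads to 0, 1; the other 3 states are all reachable.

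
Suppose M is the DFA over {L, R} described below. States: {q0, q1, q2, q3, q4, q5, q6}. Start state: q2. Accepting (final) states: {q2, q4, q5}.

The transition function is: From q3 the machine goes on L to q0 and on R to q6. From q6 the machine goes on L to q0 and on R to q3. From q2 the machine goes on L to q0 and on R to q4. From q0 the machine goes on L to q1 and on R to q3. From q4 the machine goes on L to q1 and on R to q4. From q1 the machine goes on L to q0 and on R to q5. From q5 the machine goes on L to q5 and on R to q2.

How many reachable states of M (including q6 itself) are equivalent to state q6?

All states are reachable from the start state.
Start with accepting vs non-accepting: {q2,q4,q5} | {q0,q1,q3,q6}.
Split {q2,q4,q5} by δ(·,L) → {q2,q4} and {q5}.
On input R, block {q0,q1,q3,q6} splits into {q0,q3,q6} and {q1}.
Split {q2,q4} by δ(·,L) → {q2} and {q4}.
Split {q0,q3,q6} by δ(·,L) → {q3,q6} and {q0}.
Stable partition: {q2} | {q3,q6} | {q5} | {q1} | {q4} | {q0} — 6 equivalence classes.
State q6 belongs to the block {q3,q6}, which has 2 states.

2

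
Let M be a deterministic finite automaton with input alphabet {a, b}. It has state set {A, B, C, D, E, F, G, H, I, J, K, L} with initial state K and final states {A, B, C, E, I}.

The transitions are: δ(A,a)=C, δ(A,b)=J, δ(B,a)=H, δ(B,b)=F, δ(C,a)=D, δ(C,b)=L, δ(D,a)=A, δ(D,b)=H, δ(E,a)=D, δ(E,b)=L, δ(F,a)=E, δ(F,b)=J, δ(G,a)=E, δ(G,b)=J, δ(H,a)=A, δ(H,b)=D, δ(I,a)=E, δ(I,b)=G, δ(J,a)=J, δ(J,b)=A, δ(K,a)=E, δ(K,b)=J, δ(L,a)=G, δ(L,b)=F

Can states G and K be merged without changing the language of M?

States {B,I} cannot be reached from the start state, so discard them.
P0 = {A,C,E} | {D,F,G,H,J,K,L}.
Refine {A,C,E} on symbol a: members go to different blocks, giving {C,E} and {A}.
Split {D,F,G,H,J,K,L} by δ(·,a) → {F,G,K} and {D,H} and {J,L}.
Refine {J,L} on symbol a: members go to different blocks, giving {J} and {L}.
Stable partition: {C,E} | {F,G,K} | {A} | {D,H} | {J} | {L} — 6 equivalence classes.
G and K lie in the same block of the stable partition, so they are equivalent — no string distinguishes them.

Yes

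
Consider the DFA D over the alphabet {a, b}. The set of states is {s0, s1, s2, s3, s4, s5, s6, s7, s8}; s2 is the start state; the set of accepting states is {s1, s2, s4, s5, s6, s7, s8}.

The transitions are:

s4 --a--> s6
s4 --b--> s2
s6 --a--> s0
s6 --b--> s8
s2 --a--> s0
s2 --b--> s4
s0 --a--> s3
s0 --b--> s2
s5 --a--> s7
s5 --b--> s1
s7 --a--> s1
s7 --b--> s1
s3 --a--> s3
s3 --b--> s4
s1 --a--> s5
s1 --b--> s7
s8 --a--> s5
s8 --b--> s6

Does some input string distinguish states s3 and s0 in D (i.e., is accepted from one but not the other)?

Yes

Start with accepting vs non-accepting: {s1,s2,s4,s5,s6,s7,s8} | {s0,s3}.
Refine {s1,s2,s4,s5,s6,s7,s8} on symbol a: members go to different blocks, giving {s1,s4,s5,s7,s8} and {s2,s6}.
Split {s1,s4,s5,s7,s8} by δ(·,a) → {s1,s5,s7,s8} and {s4}.
On input b, block {s1,s5,s7,s8} splits into {s1,s5,s7} and {s8}.
On input b, block {s0,s3} splits into {s0} and {s3}.
Split {s2,s6} by δ(·,b) → {s2} and {s6}.
Stable partition: {s1,s5,s7} | {s0} | {s2} | {s4} | {s8} | {s3} | {s6} — 7 equivalence classes.
s3 and s0 end up in different blocks, so they are distinguishable. For instance, the string 'ba' is accepted from only s3.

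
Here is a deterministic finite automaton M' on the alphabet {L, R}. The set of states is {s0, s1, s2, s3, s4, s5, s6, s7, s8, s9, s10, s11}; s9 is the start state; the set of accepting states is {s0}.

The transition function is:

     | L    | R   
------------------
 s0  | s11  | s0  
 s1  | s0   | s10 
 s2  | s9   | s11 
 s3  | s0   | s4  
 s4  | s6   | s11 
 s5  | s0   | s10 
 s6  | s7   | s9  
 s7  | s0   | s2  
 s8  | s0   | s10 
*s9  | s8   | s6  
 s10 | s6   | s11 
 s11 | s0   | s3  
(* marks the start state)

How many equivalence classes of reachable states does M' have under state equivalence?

5

States {s1,s5} cannot be reached from the start state, so discard them.
Initial partition by acceptance: {s0} | {s2,s3,s4,s6,s7,s8,s9,s10,s11}.
Refine {s2,s3,s4,s6,s7,s8,s9,s10,s11} on symbol L: members go to different blocks, giving {s2,s4,s6,s9,s10} and {s3,s7,s8,s11}.
Refine {s2,s4,s6,s9,s10} on symbol L: members go to different blocks, giving {s2,s4,s10} and {s6,s9}.
Split {s3,s7,s8,s11} by δ(·,R) → {s3,s7,s8} and {s11}.
The partition is now stable with 5 blocks: {s0} | {s2,s4,s10} | {s3,s7,s8} | {s6,s9} | {s11}.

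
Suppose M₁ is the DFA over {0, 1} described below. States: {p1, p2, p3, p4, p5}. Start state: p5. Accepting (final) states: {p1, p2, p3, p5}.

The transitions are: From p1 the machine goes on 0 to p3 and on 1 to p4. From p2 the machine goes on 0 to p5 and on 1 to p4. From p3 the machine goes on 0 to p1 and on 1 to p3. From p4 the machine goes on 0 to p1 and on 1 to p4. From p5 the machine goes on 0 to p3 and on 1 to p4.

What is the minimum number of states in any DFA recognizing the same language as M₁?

3

First remove the unreachable states {p2}; 4 states remain.
P0 = {p1,p3,p5} | {p4}.
Refine {p1,p3,p5} on symbol 1: members go to different blocks, giving {p1,p5} and {p3}.
The partition is now stable with 3 blocks: {p1,p5} | {p4} | {p3}.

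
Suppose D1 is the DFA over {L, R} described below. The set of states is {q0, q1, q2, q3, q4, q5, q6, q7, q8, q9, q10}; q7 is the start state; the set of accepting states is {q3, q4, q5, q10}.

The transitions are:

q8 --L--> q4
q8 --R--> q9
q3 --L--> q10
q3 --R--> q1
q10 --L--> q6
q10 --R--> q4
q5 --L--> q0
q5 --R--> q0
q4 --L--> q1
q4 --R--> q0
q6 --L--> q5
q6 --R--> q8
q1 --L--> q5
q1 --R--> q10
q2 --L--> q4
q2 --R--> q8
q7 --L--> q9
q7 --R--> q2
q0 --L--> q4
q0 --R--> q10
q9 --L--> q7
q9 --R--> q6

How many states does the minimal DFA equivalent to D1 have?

Reachable states from the start: {q0,q1,q2,q4,q5,q6,q7,q8,q9,q10}. Unreachable: {q3} — drop them.
Start with accepting vs non-accepting: {q4,q5,q10} | {q0,q1,q2,q6,q7,q8,q9}.
Refine {q4,q5,q10} on symbol R: members go to different blocks, giving {q4,q5} and {q10}.
Split {q0,q1,q2,q6,q7,q8,q9} by δ(·,L) → {q0,q1,q2,q6,q8} and {q7,q9}.
Refine {q0,q1,q2,q6,q8} on symbol R: members go to different blocks, giving {q0,q1} and {q2,q6} and {q8}.
No further refinement is possible. Final partition (6 blocks): {q4,q5} | {q0,q1} | {q10} | {q7,q9} | {q2,q6} | {q8}.

6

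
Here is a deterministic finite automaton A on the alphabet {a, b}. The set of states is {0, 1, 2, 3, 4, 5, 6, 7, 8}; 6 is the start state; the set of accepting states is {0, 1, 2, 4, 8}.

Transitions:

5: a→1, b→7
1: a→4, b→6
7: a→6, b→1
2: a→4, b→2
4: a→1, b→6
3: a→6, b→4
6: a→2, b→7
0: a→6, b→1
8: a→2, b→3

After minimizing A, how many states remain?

4

Reachable states from the start: {1,2,4,6,7}. Unreachable: {0,3,5,8} — drop them.
Initial partition by acceptance: {1,2,4} | {6,7}.
Refine {1,2,4} on symbol b: members go to different blocks, giving {1,4} and {2}.
On input a, block {6,7} splits into {6} and {7}.
Stable partition: {1,4} | {6} | {2} | {7} — 4 equivalence classes.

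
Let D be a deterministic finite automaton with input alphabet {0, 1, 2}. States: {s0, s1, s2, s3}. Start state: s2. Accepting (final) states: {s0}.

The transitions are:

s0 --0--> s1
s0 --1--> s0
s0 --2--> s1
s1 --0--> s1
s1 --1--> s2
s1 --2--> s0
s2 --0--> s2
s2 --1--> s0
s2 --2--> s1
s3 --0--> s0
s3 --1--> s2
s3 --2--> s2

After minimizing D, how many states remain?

3

Reachable states from the start: {s0,s1,s2}. Unreachable: {s3} — drop them.
Start with accepting vs non-accepting: {s0} | {s1,s2}.
Refine {s1,s2} on symbol 1: members go to different blocks, giving {s1} and {s2}.
Stable partition: {s0} | {s1} | {s2} — 3 equivalence classes.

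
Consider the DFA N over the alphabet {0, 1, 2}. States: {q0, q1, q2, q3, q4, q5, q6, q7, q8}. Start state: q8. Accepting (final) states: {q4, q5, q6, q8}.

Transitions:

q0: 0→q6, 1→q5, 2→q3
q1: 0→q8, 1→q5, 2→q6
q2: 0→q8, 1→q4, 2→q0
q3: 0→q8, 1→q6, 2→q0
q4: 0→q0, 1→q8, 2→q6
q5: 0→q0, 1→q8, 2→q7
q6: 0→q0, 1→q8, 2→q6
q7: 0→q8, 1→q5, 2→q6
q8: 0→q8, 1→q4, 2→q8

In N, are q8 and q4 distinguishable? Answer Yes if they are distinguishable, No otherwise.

Yes

Reachable states from the start: {q0,q3,q4,q5,q6,q7,q8}. Unreachable: {q1,q2} — drop them.
P0 = {q4,q5,q6,q8} | {q0,q3,q7}.
On input 0, block {q4,q5,q6,q8} splits into {q4,q5,q6} and {q8}.
On input 2, block {q4,q5,q6} splits into {q4,q6} and {q5}.
Refine {q0,q3,q7} on symbol 0: members go to different blocks, giving {q3,q7} and {q0}.
On input 1, block {q3,q7} splits into {q3} and {q7}.
No further refinement is possible. Final partition (6 blocks): {q4,q6} | {q3} | {q8} | {q5} | {q0} | {q7}.
q8 and q4 end up in different blocks, so they are distinguishable. For instance, the string '0' is accepted from only q8.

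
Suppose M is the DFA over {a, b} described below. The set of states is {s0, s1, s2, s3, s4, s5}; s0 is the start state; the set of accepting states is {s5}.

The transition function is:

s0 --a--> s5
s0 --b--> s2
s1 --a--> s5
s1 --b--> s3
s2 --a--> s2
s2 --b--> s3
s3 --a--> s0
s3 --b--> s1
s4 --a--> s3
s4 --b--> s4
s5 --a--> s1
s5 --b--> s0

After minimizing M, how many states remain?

5

States {s4} cannot be reached from the start state, so discard them.
P0 = {s5} | {s0,s1,s2,s3}.
Split {s0,s1,s2,s3} by δ(·,a) → {s0,s1} and {s2,s3}.
Split {s2,s3} by δ(·,a) → {s2} and {s3}.
Split {s0,s1} by δ(·,b) → {s0} and {s1}.
No further refinement is possible. Final partition (5 blocks): {s5} | {s0} | {s2} | {s3} | {s1}.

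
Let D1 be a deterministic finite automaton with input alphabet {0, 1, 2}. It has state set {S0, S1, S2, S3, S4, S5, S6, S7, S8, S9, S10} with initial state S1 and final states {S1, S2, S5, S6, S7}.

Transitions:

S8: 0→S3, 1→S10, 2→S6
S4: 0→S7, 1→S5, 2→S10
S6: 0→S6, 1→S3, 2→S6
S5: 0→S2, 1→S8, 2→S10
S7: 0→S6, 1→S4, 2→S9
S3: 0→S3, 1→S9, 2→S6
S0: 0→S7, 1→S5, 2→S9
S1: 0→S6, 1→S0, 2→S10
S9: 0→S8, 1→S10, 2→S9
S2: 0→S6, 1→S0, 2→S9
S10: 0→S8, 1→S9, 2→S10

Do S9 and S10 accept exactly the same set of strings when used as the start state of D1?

Yes

Initial partition by acceptance: {S1,S2,S5,S6,S7} | {S0,S3,S4,S8,S9,S10}.
On input 2, block {S1,S2,S5,S6,S7} splits into {S1,S2,S5,S7} and {S6}.
Refine {S1,S2,S5,S7} on symbol 0: members go to different blocks, giving {S1,S2,S7} and {S5}.
Split {S0,S3,S4,S8,S9,S10} by δ(·,0) → {S3,S8,S9,S10} and {S0,S4}.
On input 2, block {S3,S8,S9,S10} splits into {S3,S8} and {S9,S10}.
The partition is now stable with 6 blocks: {S1,S2,S7} | {S3,S8} | {S6} | {S5} | {S0,S4} | {S9,S10}.
S9 and S10 lie in the same block of the stable partition, so they are equivalent — no string distinguishes them.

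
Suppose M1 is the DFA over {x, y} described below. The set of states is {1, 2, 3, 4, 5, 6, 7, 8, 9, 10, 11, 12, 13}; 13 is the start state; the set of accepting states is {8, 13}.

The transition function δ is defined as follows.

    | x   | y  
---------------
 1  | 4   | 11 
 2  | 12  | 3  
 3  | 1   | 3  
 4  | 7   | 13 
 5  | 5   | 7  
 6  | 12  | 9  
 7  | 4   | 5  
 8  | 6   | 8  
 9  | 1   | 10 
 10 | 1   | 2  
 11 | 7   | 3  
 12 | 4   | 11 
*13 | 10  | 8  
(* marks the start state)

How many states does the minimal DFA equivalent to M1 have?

Every state is reachable, so we keep all 13.
Initial partition by acceptance: {8,13} | {1,2,3,4,5,6,7,9,10,11,12}.
Refine {1,2,3,4,5,6,7,9,10,11,12} on symbol y: members go to different blocks, giving {1,2,3,5,6,7,9,10,11,12} and {4}.
Refine {1,2,3,5,6,7,9,10,11,12} on symbol x: members go to different blocks, giving {2,3,5,6,9,10,11} and {1,7,12}.
Split {2,3,5,6,9,10,11} by δ(·,x) → {2,3,6,9,10,11} and {5}.
Refine {1,7,12} on symbol y: members go to different blocks, giving {1,12} and {7}.
Refine {2,3,6,9,10,11} on symbol x: members go to different blocks, giving {2,3,6,9,10} and {11}.
The partition is now stable with 7 blocks: {8,13} | {2,3,6,9,10} | {4} | {1,12} | {5} | {7} | {11}.

7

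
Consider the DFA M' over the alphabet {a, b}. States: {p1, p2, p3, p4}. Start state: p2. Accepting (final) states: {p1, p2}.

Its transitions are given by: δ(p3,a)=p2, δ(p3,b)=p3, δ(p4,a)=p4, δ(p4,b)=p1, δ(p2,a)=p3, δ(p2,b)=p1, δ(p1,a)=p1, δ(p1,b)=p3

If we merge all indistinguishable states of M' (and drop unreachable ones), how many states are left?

3

First remove the unreachable states {p4}; 3 states remain.
P0 = {p1,p2} | {p3}.
Split {p1,p2} by δ(·,a) → {p1} and {p2}.
No further refinement is possible. Final partition (3 blocks): {p1} | {p3} | {p2}.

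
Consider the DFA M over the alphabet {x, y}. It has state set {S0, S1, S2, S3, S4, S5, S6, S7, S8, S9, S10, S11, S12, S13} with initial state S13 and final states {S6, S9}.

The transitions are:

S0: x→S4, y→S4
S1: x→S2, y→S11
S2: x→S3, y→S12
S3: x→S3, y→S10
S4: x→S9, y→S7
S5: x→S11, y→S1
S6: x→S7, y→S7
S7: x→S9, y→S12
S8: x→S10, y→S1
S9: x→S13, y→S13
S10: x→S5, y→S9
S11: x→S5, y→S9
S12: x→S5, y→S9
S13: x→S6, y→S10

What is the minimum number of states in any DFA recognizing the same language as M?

Reachable states from the start: {S1,S2,S3,S5,S6,S7,S9,S10,S11,S12,S13}. Unreachable: {S0,S4,S8} — drop them.
P0 = {S6,S9} | {S1,S2,S3,S5,S7,S10,S11,S12,S13}.
On input x, block {S1,S2,S3,S5,S7,S10,S11,S12,S13} splits into {S1,S2,S3,S5,S10,S11,S12} and {S7,S13}.
Split {S1,S2,S3,S5,S10,S11,S12} by δ(·,y) → {S1,S2,S3,S5} and {S10,S11,S12}.
On input x, block {S1,S2,S3,S5} splits into {S1,S2,S3} and {S5}.
No further refinement is possible. Final partition (5 blocks): {S6,S9} | {S1,S2,S3} | {S7,S13} | {S10,S11,S12} | {S5}.

5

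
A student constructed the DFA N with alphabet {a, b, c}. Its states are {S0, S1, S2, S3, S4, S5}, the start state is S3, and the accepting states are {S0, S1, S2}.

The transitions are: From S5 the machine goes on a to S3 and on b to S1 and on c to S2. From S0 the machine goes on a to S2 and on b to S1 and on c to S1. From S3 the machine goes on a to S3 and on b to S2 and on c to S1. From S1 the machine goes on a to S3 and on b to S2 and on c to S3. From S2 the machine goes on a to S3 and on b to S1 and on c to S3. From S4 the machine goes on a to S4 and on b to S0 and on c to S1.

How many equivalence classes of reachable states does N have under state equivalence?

Reachable states from the start: {S1,S2,S3}. Unreachable: {S0,S4,S5} — drop them.
Start with accepting vs non-accepting: {S1,S2} | {S3}.
No further refinement is possible. Final partition (2 blocks): {S1,S2} | {S3}.

2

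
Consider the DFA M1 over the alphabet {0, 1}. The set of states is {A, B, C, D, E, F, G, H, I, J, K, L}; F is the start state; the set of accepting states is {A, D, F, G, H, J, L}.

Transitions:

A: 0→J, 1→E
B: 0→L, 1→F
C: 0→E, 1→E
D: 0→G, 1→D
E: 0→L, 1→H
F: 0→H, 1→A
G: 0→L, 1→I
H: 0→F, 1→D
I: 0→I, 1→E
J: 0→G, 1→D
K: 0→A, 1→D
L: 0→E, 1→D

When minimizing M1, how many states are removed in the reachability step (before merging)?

3

Starting at F and following transitions, the reachable set is {A, D, E, F, G, H, I, J, L}. That leaves B, C, K unreachable — 3 in total.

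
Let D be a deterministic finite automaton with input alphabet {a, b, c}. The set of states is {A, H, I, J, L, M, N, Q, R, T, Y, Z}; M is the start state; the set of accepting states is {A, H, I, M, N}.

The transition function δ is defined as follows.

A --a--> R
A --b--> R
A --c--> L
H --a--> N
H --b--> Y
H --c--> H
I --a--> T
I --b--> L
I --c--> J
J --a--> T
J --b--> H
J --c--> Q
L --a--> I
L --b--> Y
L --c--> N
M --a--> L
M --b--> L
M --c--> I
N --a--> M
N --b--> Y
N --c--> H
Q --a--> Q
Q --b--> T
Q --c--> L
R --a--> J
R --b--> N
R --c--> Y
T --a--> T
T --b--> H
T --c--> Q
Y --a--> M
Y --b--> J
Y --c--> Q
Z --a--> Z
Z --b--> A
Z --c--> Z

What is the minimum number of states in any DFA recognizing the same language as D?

States {A,R,Z} cannot be reached from the start state, so discard them.
Initial partition by acceptance: {H,I,M,N} | {J,L,Q,T,Y}.
Refine {H,I,M,N} on symbol a: members go to different blocks, giving {I,M} and {H,N}.
On input c, block {I,M} splits into {M} and {I}.
Refine {J,L,Q,T,Y} on symbol a: members go to different blocks, giving {J,Q,T} and {L} and {Y}.
On input b, block {J,Q,T} splits into {J,T} and {Q}.
Split {H,N} by δ(·,a) → {H} and {N}.
The partition is now stable with 8 blocks: {M} | {J,T} | {H} | {I} | {L} | {Y} | {Q} | {N}.

8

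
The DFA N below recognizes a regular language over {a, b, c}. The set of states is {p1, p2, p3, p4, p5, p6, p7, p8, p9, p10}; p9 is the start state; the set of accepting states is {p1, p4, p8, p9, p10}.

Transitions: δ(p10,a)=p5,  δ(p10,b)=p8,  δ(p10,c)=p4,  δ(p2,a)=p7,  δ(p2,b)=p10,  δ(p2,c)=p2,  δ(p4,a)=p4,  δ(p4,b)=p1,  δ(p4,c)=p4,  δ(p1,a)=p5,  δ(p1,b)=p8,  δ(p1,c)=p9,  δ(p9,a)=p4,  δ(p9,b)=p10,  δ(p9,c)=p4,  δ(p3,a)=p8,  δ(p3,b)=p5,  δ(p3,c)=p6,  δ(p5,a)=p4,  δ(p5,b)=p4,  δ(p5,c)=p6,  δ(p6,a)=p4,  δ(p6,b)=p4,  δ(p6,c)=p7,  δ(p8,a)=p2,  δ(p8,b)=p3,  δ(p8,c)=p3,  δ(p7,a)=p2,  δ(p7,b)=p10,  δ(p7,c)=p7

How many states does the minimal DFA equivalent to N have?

Initial partition by acceptance: {p1,p4,p8,p9,p10} | {p2,p3,p5,p6,p7}.
Refine {p1,p4,p8,p9,p10} on symbol a: members go to different blocks, giving {p1,p8,p10} and {p4,p9}.
On input b, block {p1,p8,p10} splits into {p1,p10} and {p8}.
Refine {p2,p3,p5,p6,p7} on symbol a: members go to different blocks, giving {p2,p7} and {p5,p6} and {p3}.
Split {p5,p6} by δ(·,c) → {p5} and {p6}.
The partition is now stable with 7 blocks: {p1,p10} | {p2,p7} | {p4,p9} | {p8} | {p5} | {p3} | {p6}.

7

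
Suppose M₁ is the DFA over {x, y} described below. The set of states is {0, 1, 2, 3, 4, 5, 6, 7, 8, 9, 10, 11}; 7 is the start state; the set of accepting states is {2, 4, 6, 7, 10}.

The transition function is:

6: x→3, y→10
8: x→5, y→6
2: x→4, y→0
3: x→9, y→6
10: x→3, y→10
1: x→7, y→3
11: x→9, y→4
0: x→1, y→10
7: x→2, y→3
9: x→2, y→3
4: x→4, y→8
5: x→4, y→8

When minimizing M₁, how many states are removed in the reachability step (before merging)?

Starting at 7 and following transitions, the reachable set is {0, 1, 2, 3, 4, 5, 6, 7, 8, 9, 10}. That leaves 11 unreachable — 1 in total.

1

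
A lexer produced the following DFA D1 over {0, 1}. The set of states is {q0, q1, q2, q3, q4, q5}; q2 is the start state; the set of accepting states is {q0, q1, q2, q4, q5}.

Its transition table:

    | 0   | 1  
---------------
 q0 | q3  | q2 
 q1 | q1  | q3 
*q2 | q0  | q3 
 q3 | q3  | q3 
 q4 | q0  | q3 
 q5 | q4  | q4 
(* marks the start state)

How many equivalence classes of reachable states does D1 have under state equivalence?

States {q1,q4,q5} cannot be reached from the start state, so discard them.
Initial partition by acceptance: {q0,q2} | {q3}.
Refine {q0,q2} on symbol 0: members go to different blocks, giving {q0} and {q2}.
Stable partition: {q0} | {q3} | {q2} — 3 equivalence classes.

3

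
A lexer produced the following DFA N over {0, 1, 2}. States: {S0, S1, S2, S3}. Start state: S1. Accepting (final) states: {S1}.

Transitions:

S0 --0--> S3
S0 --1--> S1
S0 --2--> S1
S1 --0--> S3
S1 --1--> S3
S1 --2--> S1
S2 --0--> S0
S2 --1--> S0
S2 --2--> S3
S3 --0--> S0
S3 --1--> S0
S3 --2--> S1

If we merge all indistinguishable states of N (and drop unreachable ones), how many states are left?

Reachable states from the start: {S0,S1,S3}. Unreachable: {S2} — drop them.
Initial partition by acceptance: {S1} | {S0,S3}.
Split {S0,S3} by δ(·,1) → {S0} and {S3}.
No further refinement is possible. Final partition (3 blocks): {S1} | {S0} | {S3}.

3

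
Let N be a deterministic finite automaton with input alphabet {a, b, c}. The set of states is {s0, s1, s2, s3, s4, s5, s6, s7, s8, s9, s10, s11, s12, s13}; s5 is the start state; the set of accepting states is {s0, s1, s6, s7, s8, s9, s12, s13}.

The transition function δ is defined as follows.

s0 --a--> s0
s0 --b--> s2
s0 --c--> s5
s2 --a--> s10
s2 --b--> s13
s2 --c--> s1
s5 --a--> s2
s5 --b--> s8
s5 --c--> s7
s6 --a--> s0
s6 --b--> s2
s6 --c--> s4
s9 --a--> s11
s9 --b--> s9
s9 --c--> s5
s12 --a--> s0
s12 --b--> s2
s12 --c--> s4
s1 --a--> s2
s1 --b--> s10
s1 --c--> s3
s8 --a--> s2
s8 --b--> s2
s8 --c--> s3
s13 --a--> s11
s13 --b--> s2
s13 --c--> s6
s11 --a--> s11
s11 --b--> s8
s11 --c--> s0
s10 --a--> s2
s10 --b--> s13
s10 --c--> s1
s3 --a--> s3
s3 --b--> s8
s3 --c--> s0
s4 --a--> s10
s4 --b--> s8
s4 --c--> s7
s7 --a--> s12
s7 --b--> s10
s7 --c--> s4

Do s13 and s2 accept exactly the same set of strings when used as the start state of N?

First remove the unreachable states {s9}; 13 states remain.
Initial partition by acceptance: {s0,s1,s6,s7,s8,s12,s13} | {s2,s3,s4,s5,s10,s11}.
Split {s0,s1,s6,s7,s8,s12,s13} by δ(·,a) → {s0,s6,s7,s12} and {s1,s8,s13}.
On input c, block {s2,s3,s4,s5,s10,s11} splits into {s3,s4,s5,s11} and {s2,s10}.
Split {s3,s4,s5,s11} by δ(·,a) → {s3,s11} and {s4,s5}.
On input a, block {s1,s8,s13} splits into {s1,s8} and {s13}.
No further refinement is possible. Final partition (6 blocks): {s0,s6,s7,s12} | {s3,s11} | {s1,s8} | {s2,s10} | {s4,s5} | {s13}.
s13 and s2 end up in different blocks, so they are distinguishable. For instance, the string 'ε' is accepted from only s13.

No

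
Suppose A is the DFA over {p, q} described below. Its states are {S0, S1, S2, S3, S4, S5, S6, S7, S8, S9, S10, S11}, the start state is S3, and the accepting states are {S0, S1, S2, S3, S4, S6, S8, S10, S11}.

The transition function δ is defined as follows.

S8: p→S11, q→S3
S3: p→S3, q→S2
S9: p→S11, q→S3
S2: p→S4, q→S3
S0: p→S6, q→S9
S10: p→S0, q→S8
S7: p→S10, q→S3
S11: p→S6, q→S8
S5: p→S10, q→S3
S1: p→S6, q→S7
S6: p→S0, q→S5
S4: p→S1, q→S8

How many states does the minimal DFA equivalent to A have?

Start with accepting vs non-accepting: {S0,S1,S2,S3,S4,S6,S8,S10,S11} | {S5,S7,S9}.
On input q, block {S0,S1,S2,S3,S4,S6,S8,S10,S11} splits into {S2,S3,S4,S8,S10,S11} and {S0,S1,S6}.
On input p, block {S2,S3,S4,S8,S10,S11} splits into {S2,S3,S8} and {S4,S10,S11}.
Split {S2,S3,S8} by δ(·,p) → {S2,S8} and {S3}.
Stable partition: {S2,S8} | {S5,S7,S9} | {S0,S1,S6} | {S4,S10,S11} | {S3} — 5 equivalence classes.

5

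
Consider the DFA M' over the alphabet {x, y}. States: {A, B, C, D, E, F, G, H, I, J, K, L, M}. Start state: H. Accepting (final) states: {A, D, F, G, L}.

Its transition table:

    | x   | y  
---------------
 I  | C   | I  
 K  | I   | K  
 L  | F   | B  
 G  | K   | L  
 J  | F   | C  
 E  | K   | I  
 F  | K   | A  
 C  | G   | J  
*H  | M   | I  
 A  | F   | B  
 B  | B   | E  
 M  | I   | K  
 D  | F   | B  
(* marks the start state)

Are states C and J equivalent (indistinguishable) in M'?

Reachable states from the start: {A,B,C,E,F,G,H,I,J,K,L,M}. Unreachable: {D} — drop them.
Start with accepting vs non-accepting: {A,F,G,L} | {B,C,E,H,I,J,K,M}.
On input x, block {A,F,G,L} splits into {A,L} and {F,G}.
Refine {B,C,E,H,I,J,K,M} on symbol x: members go to different blocks, giving {B,E,H,I,K,M} and {C,J}.
Split {B,E,H,I,K,M} by δ(·,x) → {B,E,H,K,M} and {I}.
On input x, block {B,E,H,K,M} splits into {B,E,H} and {K,M}.
Split {B,E,H} by δ(·,x) → {E,H} and {B}.
Stable partition: {A,L} | {E,H} | {F,G} | {C,J} | {I} | {K,M} | {B} — 7 equivalence classes.
C and J lie in the same block of the stable partition, so they are equivalent — no string distinguishes them.

Yes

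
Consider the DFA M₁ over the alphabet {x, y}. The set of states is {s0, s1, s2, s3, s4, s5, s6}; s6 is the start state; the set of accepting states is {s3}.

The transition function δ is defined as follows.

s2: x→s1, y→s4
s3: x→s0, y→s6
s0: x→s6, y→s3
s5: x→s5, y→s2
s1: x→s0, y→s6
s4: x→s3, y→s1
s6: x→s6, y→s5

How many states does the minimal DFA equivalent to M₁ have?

P0 = {s3} | {s0,s1,s2,s4,s5,s6}.
Split {s0,s1,s2,s4,s5,s6} by δ(·,x) → {s0,s1,s2,s5,s6} and {s4}.
Refine {s0,s1,s2,s5,s6} on symbol y: members go to different blocks, giving {s1,s5,s6} and {s0} and {s2}.
Refine {s1,s5,s6} on symbol x: members go to different blocks, giving {s5,s6} and {s1}.
Split {s5,s6} by δ(·,y) → {s5} and {s6}.
Stable partition: {s3} | {s5} | {s4} | {s0} | {s2} | {s1} | {s6} — 7 equivalence classes.

7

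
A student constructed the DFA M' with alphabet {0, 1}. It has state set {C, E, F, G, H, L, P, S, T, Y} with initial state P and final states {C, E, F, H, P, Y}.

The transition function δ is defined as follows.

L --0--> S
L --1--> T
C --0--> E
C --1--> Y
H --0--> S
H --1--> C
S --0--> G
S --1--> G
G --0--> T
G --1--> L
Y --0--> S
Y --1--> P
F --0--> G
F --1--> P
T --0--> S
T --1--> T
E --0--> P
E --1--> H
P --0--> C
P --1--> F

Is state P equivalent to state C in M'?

Every state is reachable, so we keep all 10.
P0 = {C,E,F,H,P,Y} | {G,L,S,T}.
Refine {C,E,F,H,P,Y} on symbol 0: members go to different blocks, giving {F,H,Y} and {C,E,P}.
The partition is now stable with 3 blocks: {F,H,Y} | {G,L,S,T} | {C,E,P}.
P and C lie in the same block of the stable partition, so they are equivalent — no string distinguishes them.

Yes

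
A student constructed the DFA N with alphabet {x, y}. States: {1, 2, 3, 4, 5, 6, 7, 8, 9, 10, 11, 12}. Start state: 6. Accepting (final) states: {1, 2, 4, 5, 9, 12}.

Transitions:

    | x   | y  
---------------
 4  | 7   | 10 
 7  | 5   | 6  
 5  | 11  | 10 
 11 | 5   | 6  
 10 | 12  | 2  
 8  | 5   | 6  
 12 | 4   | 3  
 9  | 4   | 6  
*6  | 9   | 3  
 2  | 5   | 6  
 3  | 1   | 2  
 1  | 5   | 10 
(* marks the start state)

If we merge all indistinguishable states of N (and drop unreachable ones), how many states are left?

6

First remove the unreachable states {8}; 11 states remain.
Start with accepting vs non-accepting: {1,2,4,5,9,12} | {3,6,7,10,11}.
Refine {1,2,4,5,9,12} on symbol x: members go to different blocks, giving {1,2,9,12} and {4,5}.
On input x, block {3,6,7,10,11} splits into {3,6,10} and {7,11}.
Refine {3,6,10} on symbol y: members go to different blocks, giving {3,10} and {6}.
Refine {1,2,9,12} on symbol y: members go to different blocks, giving {1,12} and {2,9}.
Stable partition: {1,12} | {3,10} | {4,5} | {7,11} | {6} | {2,9} — 6 equivalence classes.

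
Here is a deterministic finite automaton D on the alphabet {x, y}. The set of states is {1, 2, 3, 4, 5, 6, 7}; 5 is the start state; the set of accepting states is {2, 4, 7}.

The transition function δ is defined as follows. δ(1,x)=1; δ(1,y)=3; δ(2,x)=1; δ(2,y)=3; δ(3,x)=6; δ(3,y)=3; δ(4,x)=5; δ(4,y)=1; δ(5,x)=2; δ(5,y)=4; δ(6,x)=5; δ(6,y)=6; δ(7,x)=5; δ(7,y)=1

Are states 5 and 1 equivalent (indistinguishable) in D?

Reachable states from the start: {1,2,3,4,5,6}. Unreachable: {7} — drop them.
Initial partition by acceptance: {2,4} | {1,3,5,6}.
Refine {1,3,5,6} on symbol x: members go to different blocks, giving {1,3,6} and {5}.
Split {2,4} by δ(·,x) → {2} and {4}.
Split {1,3,6} by δ(·,x) → {1,3} and {6}.
On input x, block {1,3} splits into {1} and {3}.
The partition is now stable with 6 blocks: {2} | {1} | {5} | {4} | {6} | {3}.
5 and 1 end up in different blocks, so they are distinguishable. For instance, the string 'x' is accepted from only 5.

No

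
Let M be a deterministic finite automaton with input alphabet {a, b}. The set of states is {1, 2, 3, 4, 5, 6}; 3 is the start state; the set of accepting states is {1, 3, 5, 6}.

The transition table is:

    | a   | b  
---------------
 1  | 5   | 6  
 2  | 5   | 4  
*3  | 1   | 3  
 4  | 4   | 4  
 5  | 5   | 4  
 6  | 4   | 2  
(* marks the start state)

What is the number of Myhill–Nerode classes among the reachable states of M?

P0 = {1,3,5,6} | {2,4}.
Refine {1,3,5,6} on symbol a: members go to different blocks, giving {1,3,5} and {6}.
Split {1,3,5} by δ(·,b) → {1} and {3} and {5}.
Split {2,4} by δ(·,a) → {2} and {4}.
The partition is now stable with 6 blocks: {1} | {2} | {6} | {3} | {5} | {4}.

6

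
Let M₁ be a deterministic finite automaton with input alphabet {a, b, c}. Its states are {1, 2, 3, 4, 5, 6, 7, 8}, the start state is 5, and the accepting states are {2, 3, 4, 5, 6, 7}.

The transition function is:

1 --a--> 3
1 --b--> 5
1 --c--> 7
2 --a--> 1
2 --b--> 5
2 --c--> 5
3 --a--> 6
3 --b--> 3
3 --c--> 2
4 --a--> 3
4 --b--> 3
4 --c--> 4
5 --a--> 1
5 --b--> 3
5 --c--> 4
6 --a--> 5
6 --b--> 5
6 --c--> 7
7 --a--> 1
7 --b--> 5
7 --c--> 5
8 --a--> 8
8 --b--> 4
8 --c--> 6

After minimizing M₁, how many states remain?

6

Reachable states from the start: {1,2,3,4,5,6,7}. Unreachable: {8} — drop them.
Initial partition by acceptance: {2,3,4,5,6,7} | {1}.
Split {2,3,4,5,6,7} by δ(·,a) → {2,5,7} and {3,4,6}.
Refine {2,5,7} on symbol b: members go to different blocks, giving {2,7} and {5}.
On input a, block {3,4,6} splits into {3,4} and {6}.
On input a, block {3,4} splits into {3} and {4}.
The partition is now stable with 6 blocks: {2,7} | {1} | {3} | {5} | {6} | {4}.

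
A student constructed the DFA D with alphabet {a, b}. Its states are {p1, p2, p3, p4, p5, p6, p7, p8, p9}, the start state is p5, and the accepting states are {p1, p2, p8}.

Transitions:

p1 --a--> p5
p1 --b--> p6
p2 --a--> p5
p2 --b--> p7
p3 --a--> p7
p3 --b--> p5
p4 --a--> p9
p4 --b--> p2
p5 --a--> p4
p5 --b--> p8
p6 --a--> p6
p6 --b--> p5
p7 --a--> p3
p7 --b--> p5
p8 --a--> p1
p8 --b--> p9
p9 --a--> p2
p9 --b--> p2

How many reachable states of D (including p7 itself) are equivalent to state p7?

3

Initial partition by acceptance: {p1,p2,p8} | {p3,p4,p5,p6,p7,p9}.
Split {p1,p2,p8} by δ(·,a) → {p1,p2} and {p8}.
On input a, block {p3,p4,p5,p6,p7,p9} splits into {p3,p4,p5,p6,p7} and {p9}.
Refine {p3,p4,p5,p6,p7} on symbol a: members go to different blocks, giving {p3,p5,p6,p7} and {p4}.
On input a, block {p3,p5,p6,p7} splits into {p3,p6,p7} and {p5}.
Stable partition: {p1,p2} | {p3,p6,p7} | {p8} | {p9} | {p4} | {p5} — 6 equivalence classes.
State p7 belongs to the block {p3,p6,p7}, which has 3 states.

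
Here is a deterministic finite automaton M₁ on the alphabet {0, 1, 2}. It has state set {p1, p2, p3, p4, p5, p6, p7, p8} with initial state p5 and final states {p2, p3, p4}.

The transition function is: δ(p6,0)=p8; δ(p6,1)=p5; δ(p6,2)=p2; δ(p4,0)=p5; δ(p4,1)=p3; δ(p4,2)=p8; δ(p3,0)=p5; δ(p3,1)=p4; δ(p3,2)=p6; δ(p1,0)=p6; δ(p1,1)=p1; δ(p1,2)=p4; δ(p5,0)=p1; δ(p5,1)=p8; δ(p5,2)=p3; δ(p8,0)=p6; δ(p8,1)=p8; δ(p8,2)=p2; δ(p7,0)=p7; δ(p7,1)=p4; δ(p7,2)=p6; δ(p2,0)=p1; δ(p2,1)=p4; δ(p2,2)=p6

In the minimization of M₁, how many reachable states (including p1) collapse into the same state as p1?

First remove the unreachable states {p7}; 7 states remain.
P0 = {p2,p3,p4} | {p1,p5,p6,p8}.
No further refinement is possible. Final partition (2 blocks): {p2,p3,p4} | {p1,p5,p6,p8}.
State p1 belongs to the block {p1,p5,p6,p8}, which has 4 states.

4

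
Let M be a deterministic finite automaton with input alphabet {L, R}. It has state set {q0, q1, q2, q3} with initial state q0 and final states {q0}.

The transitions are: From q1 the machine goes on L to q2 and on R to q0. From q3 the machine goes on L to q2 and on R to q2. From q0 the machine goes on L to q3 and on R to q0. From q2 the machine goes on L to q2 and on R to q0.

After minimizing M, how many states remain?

States {q1} cannot be reached from the start state, so discard them.
Initial partition by acceptance: {q0} | {q2,q3}.
Refine {q2,q3} on symbol R: members go to different blocks, giving {q2} and {q3}.
Stable partition: {q0} | {q2} | {q3} — 3 equivalence classes.

3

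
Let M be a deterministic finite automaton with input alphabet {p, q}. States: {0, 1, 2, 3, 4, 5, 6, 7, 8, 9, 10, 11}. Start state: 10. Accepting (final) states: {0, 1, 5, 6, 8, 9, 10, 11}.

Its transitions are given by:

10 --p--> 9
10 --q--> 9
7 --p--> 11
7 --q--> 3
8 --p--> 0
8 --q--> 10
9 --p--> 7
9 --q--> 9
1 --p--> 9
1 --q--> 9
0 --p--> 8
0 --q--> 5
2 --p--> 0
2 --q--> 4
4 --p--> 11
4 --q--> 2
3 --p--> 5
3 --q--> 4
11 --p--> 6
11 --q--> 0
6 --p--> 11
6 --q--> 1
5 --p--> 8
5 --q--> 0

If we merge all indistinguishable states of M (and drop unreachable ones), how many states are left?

5

All states are reachable from the start state.
P0 = {0,1,5,6,8,9,10,11} | {2,3,4,7}.
Refine {0,1,5,6,8,9,10,11} on symbol p: members go to different blocks, giving {0,1,5,6,8,10,11} and {9}.
Refine {0,1,5,6,8,10,11} on symbol p: members go to different blocks, giving {0,5,6,8,11} and {1,10}.
Split {0,5,6,8,11} by δ(·,q) → {0,5,11} and {6,8}.
No further refinement is possible. Final partition (5 blocks): {0,5,11} | {2,3,4,7} | {9} | {1,10} | {6,8}.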